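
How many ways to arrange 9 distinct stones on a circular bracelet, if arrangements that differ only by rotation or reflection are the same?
(9-1)!/2 = 40320/2 = 20160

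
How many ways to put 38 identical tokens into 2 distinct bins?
C(38+2-1, 2-1) = C(39, 1) = 39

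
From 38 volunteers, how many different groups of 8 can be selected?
C(38,8) = 38!/(8!×30!) = 48903492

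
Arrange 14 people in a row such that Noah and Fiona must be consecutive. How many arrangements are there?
Treat the 2 as one block: (14-2+1)! × 2! = 6227020800 × 2 = 12454041600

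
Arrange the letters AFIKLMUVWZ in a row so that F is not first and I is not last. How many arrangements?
By inclusion-exclusion: 10! - 2×(10-1)! + (10-2)! = 3628800 - 725760 + 40320 = 2943360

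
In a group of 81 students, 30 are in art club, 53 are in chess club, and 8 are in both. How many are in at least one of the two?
|A∪B| = |A| + |B| - |A∩B| = 30 + 53 - 8 = 75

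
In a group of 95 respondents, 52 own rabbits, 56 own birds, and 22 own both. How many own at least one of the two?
|A∪B| = |A| + |B| - |A∩B| = 52 + 56 - 22 = 86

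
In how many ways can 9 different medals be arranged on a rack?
9! = 362880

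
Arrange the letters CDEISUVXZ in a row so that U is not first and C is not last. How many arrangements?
By inclusion-exclusion: 9! - 2×(9-1)! + (9-2)! = 362880 - 80640 + 5040 = 287280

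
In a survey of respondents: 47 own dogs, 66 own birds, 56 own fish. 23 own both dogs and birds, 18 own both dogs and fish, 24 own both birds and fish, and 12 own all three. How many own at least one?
|A∪B∪C| = 47+66+56-23-18-24+12 = 116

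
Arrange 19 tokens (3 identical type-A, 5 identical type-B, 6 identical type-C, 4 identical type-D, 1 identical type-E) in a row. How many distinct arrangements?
19! / (3! × 5! × 6! × 4! × 1!) = 9777287520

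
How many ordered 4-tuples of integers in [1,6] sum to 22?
Coefficient of x^22 in (x + x² + ... + x^6)^4. By inclusion-exclusion on dice exceeding 6: Σ_j (-1)^j C(4,j)·C(22-1-6j, 3) = C(4,0)·C(21,3) - C(4,1)·C(15,3) + C(4,2)·C(9,3) - C(4,3)·C(3,3) = 1·1330 - 4·455 + 6·84 - 4·1 = 10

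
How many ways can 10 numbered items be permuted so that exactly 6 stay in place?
Choose the 6 fixed points C(10,6) = 210, derange the rest: !4 = Σ_{j=0}^{4} (-1)^j·4!/j! = 24 - 24 + 12 - 4 + 1 = 9. Product = 210 × 9 = 1890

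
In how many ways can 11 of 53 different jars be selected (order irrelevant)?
C(53,11) = 53!/(11!×42!) = 76223753060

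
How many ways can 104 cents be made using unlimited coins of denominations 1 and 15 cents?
Coefficient of x^104 in 1/(1-x^1) · 1/(1-x^15). Use j coins of 15 for j = 0..⌊104/15⌋ = 6, the rest in 1s: 6 + 1 = 7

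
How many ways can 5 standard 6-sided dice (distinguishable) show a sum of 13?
Coefficient of x^13 in (x + x² + ... + x^6)^5. By inclusion-exclusion on dice exceeding 6: Σ_j (-1)^j C(5,j)·C(13-1-6j, 4) = C(5,0)·C(12,4) - C(5,1)·C(6,4) = 1·495 - 5·15 = 420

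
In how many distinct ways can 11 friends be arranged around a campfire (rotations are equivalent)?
Circular: fix one position, arrange the rest. (11-1)! = 3628800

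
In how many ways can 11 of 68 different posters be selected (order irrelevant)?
C(68,11) = 68!/(11!×57!) = 1533058025824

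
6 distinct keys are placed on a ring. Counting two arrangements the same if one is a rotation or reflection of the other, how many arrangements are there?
(6-1)!/2 = 120/2 = 60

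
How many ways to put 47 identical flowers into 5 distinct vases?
C(47+5-1, 5-1) = C(51, 4) = 249900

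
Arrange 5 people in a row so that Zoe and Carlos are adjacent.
Treat as block: (5-1)! × 2! = 24 × 2 = 48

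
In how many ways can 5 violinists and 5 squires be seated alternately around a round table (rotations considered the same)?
Fix one of the violinists: (5-1)! ways for the remaining violinists, × 5! ways for the squires = 24 × 120 = 2880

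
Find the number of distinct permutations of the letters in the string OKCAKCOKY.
9! / (2! × 1! × 3! × 1! × 2!) = 15120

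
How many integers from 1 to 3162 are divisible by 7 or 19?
⌊3162/7⌋ + ⌊3162/19⌋ - ⌊3162/133⌋ = 451 + 166 - 23 = 594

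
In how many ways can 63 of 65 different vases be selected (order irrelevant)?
C(65,63) = 65!/(63!×2!) = 2080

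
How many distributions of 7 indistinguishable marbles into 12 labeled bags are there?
C(7+12-1, 12-1) = C(18, 11) = 31824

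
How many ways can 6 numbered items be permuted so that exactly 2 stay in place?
Choose the 2 fixed points C(6,2) = 15, derange the rest: !4 = Σ_{j=0}^{4} (-1)^j·4!/j! = 24 - 24 + 12 - 4 + 1 = 9. Product = 15 × 9 = 135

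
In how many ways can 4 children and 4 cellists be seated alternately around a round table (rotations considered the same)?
Fix one of the children: (4-1)! ways for the remaining children, × 4! ways for the cellists = 6 × 24 = 144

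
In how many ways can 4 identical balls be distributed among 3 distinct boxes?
C(4+3-1, 3-1) = C(6, 2) = 15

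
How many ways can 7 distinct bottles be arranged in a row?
7! = 5040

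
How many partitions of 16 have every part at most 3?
Let r_j(i) = number of partitions of i into parts ≤ j, for i = 0..16. r_1(i) = 1 for all i; r_j(i) = r_{j-1}(i) + r_j(i-j). Rows j = 2..3: ≤2: 1 1 2 2 3 3 4 4 5 5 6 6 7 7 8 8 9; ≤3: 1 1 2 3 4 5 7 8 10 12 14 16 19 21 24 27 30. r_3(16) = 30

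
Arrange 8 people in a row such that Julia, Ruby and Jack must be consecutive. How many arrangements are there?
Treat the 3 as one block: (8-3+1)! × 3! = 720 × 6 = 4320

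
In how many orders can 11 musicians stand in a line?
11! = 39916800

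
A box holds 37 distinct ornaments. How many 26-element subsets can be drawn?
C(37,26) = 37!/(26!×11!) = 854992152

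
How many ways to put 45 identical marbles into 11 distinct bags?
C(45+11-1, 11-1) = C(55, 10) = 29248649430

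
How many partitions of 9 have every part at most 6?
Let r_j(i) = number of partitions of i into parts ≤ j, for i = 0..9. r_1(i) = 1 for all i; r_j(i) = r_{j-1}(i) + r_j(i-j). Rows j = 2..6: ≤2: 1 1 2 2 3 3 4 4 5 5; ≤3: 1 1 2 3 4 5 7 8 10 12; ≤4: 1 1 2 3 5 6 9 11 15 18; ≤5: 1 1 2 3 5 7 10 13 18 23; ≤6: 1 1 2 3 5 7 11 14 20 26. r_6(9) = 26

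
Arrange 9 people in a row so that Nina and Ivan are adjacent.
Treat as block: (9-1)! × 2! = 40320 × 2 = 80640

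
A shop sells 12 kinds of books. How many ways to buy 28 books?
C(28+12-1, 12-1) = C(39, 11) = 1676056044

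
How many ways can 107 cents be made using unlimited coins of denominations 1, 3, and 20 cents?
Coefficient of x^107 in 1/(1-x^1) · 1/(1-x^3) · 1/(1-x^20). Case on j = number of 20-cent coins (j = 0..5); remainder r = 107 - 20j is made from {1,3} in ⌊r/3⌋+1 ways. r = 107, 87, 67, 47, 27, 7 → 36 + 30 + 23 + 16 + 10 + 3 = 118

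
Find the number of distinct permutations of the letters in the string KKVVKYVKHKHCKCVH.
16! / (4! × 6! × 2! × 3! × 1!) = 100900800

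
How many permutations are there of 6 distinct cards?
6! = 720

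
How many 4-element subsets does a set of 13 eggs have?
C(13,4) = 13!/(4!×9!) = 715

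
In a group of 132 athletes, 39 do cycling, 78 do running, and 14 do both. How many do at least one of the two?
|A∪B| = |A| + |B| - |A∩B| = 39 + 78 - 14 = 103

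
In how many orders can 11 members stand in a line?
11! = 39916800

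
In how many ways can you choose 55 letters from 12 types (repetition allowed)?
C(55+12-1, 12-1) = C(66, 11) = 1074082795968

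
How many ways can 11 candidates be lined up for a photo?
11! = 39916800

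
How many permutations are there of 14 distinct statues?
14! = 87178291200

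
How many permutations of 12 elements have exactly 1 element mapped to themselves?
Choose the 1 fixed point C(12,1) = 12, derange the rest: !11 = Σ_{j=0}^{11} (-1)^j·11!/j! = 39916800 - 39916800 + 19958400 - 6652800 + 1663200 - 332640 + 55440 - 7920 + 990 - 110 + 11 - 1 = 14684570. Product = 12 × 14684570 = 176214840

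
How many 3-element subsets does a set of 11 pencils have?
C(11,3) = 11!/(3!×8!) = 165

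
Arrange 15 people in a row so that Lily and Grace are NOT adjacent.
Total - adjacent = 15! - (15-1)!×2 = 1307674368000 - 174356582400 = 1133317785600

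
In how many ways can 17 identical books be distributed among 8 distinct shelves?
C(17+8-1, 8-1) = C(24, 7) = 346104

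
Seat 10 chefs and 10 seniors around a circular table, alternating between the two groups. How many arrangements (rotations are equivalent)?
Fix one of the chefs: (10-1)! ways for the remaining chefs, × 10! ways for the seniors = 362880 × 3628800 = 1316818944000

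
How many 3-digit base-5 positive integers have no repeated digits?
First digit: 4 choices (nonzero). Then descending: 4 × 4 × 3 = 48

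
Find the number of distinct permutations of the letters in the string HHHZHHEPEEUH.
12! / (1! × 1! × 3! × 6! × 1!) = 110880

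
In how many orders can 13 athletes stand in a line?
13! = 6227020800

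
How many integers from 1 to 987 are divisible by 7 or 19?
⌊987/7⌋ + ⌊987/19⌋ - ⌊987/133⌋ = 141 + 51 - 7 = 185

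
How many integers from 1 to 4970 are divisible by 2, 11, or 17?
⌊4970/2⌋+⌊4970/11⌋+⌊4970/17⌋ - ⌊4970/22⌋-⌊4970/34⌋-⌊4970/187⌋ + ⌊4970/374⌋ = 2485+451+292 - 225-146-26 + 13 = 2844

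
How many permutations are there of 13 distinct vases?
13! = 6227020800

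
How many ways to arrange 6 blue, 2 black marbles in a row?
8! / (6! × 2!) = 28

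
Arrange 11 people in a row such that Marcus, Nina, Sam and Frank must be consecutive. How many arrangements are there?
Treat the 4 as one block: (11-4+1)! × 4! = 40320 × 24 = 967680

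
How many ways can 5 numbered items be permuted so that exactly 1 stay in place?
Choose the 1 fixed point C(5,1) = 5, derange the rest: !4 = Σ_{j=0}^{4} (-1)^j·4!/j! = 24 - 24 + 12 - 4 + 1 = 9. Product = 5 × 9 = 45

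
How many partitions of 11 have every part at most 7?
Let r_j(i) = number of partitions of i into parts ≤ j, for i = 0..11. r_1(i) = 1 for all i; r_j(i) = r_{j-1}(i) + r_j(i-j). Rows j = 2..7: ≤2: 1 1 2 2 3 3 4 4 5 5 6 6; ≤3: 1 1 2 3 4 5 7 8 10 12 14 16; ≤4: 1 1 2 3 5 6 9 11 15 18 23 27; ≤5: 1 1 2 3 5 7 10 13 18 23 30 37; ≤6: 1 1 2 3 5 7 11 14 20 26 35 44; ≤7: 1 1 2 3 5 7 11 15 21 28 38 49. r_7(11) = 49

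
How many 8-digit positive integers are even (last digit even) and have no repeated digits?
Last∈{0,2,4,6,8}. Last=0: 181440. Last nonzero: 4×8×P(8,6) = 645120. Total = 826560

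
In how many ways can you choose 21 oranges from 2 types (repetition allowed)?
C(21+2-1, 2-1) = C(22, 1) = 22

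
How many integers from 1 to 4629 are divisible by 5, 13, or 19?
⌊4629/5⌋+⌊4629/13⌋+⌊4629/19⌋ - ⌊4629/65⌋-⌊4629/95⌋-⌊4629/247⌋ + ⌊4629/1235⌋ = 925+356+243 - 71-48-18 + 3 = 1390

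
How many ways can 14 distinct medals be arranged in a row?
14! = 87178291200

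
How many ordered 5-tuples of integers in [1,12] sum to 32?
Coefficient of x^32 in (x + x² + ... + x^12)^5. By inclusion-exclusion on dice exceeding 12: Σ_j (-1)^j C(5,j)·C(32-1-12j, 4) = C(5,0)·C(31,4) - C(5,1)·C(19,4) + C(5,2)·C(7,4) = 1·31465 - 5·3876 + 10·35 = 12435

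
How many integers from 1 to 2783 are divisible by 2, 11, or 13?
⌊2783/2⌋+⌊2783/11⌋+⌊2783/13⌋ - ⌊2783/22⌋-⌊2783/26⌋-⌊2783/143⌋ + ⌊2783/286⌋ = 1391+253+214 - 126-107-19 + 9 = 1615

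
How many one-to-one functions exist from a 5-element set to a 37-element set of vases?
P(37,5) = 37!/(37-5)! = 52307640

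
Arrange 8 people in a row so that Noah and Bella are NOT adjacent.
Total - adjacent = 8! - (8-1)!×2 = 40320 - 10080 = 30240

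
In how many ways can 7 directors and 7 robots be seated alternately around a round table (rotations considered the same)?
Fix one of the directors: (7-1)! ways for the remaining directors, × 7! ways for the robots = 720 × 5040 = 3628800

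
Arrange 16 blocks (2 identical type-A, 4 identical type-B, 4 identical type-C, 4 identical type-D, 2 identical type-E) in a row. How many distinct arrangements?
16! / (2! × 4! × 4! × 4! × 2!) = 378378000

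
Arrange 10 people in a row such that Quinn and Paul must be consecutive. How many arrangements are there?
Treat the 2 as one block: (10-2+1)! × 2! = 362880 × 2 = 725760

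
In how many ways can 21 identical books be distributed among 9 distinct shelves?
C(21+9-1, 9-1) = C(29, 8) = 4292145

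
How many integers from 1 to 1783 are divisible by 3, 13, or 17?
⌊1783/3⌋+⌊1783/13⌋+⌊1783/17⌋ - ⌊1783/39⌋-⌊1783/51⌋-⌊1783/221⌋ + ⌊1783/663⌋ = 594+137+104 - 45-34-8 + 2 = 750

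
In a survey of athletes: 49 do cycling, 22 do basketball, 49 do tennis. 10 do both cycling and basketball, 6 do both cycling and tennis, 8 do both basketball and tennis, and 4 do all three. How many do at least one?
|A∪B∪C| = 49+22+49-10-6-8+4 = 100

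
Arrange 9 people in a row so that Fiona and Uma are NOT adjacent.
Total - adjacent = 9! - (9-1)!×2 = 362880 - 80640 = 282240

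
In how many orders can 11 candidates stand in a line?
11! = 39916800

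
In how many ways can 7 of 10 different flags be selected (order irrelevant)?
C(10,7) = 10!/(7!×3!) = 120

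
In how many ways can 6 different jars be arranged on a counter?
6! = 720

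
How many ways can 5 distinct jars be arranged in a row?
5! = 120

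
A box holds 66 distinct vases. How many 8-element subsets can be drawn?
C(66,8) = 66!/(8!×58!) = 5743572120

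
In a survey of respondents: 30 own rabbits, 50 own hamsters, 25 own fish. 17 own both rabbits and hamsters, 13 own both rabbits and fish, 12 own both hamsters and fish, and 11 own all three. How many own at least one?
|A∪B∪C| = 30+50+25-17-13-12+11 = 74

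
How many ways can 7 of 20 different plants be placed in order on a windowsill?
P(20,7) = 20!/(20-7)! = 390700800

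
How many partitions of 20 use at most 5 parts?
By conjugation, equals partitions of 20 into parts ≤ 5. Let r_j(i) = number of partitions of i into parts ≤ j, for i = 0..20. r_1(i) = 1 for all i; r_j(i) = r_{j-1}(i) + r_j(i-j). Rows j = 2..5: ≤2: 1 1 2 2 3 3 4 4 5 5 6 6 7 7 8 8 9 9 10 10 11; ≤3: 1 1 2 3 4 5 7 8 10 12 14 16 19 21 24 27 30 33 37 40 44; ≤4: 1 1 2 3 5 6 9 11 15 18 23 27 34 39 47 54 64 72 84 94 108; ≤5: 1 1 2 3 5 7 10 13 18 23 30 37 47 57 70 84 101 119 141 164 192. r_5(20) = 192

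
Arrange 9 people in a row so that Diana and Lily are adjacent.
Treat as block: (9-1)! × 2! = 40320 × 2 = 80640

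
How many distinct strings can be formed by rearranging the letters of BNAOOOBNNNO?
11! / (4! × 4! × 1! × 2!) = 34650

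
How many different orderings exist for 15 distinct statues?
15! = 1307674368000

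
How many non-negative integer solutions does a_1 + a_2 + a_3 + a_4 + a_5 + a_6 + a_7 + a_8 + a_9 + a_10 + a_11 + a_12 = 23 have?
C(23+12-1, 12-1) = C(34, 11) = 286097760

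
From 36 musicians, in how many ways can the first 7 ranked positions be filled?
P(36,7) = 36!/(36-7)! = 42072307200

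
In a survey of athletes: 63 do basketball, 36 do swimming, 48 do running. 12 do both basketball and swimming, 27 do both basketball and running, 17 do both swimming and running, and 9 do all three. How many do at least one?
|A∪B∪C| = 63+36+48-12-27-17+9 = 100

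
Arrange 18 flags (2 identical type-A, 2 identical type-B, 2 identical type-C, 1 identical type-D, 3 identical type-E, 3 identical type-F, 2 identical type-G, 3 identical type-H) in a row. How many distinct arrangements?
18! / (2! × 2! × 2! × 1! × 3! × 3! × 2! × 3!) = 1852538688000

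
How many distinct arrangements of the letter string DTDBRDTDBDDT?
12! / (6! × 3! × 2! × 1!) = 55440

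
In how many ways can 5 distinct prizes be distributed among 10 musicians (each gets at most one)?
P(10,5) = 10!/(10-5)! = 30240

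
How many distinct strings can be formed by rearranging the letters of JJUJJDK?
7! / (4! × 1! × 1! × 1!) = 210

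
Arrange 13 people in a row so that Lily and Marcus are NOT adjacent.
Total - adjacent = 13! - (13-1)!×2 = 6227020800 - 958003200 = 5269017600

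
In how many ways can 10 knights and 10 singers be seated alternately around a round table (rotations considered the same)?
Fix one of the knights: (10-1)! ways for the remaining knights, × 10! ways for the singers = 362880 × 3628800 = 1316818944000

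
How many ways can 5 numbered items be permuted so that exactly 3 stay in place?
Choose the 3 fixed points C(5,3) = 10, derange the rest: !2 = Σ_{j=0}^{2} (-1)^j·2!/j! = 2 - 2 + 1 = 1. Product = 10 × 1 = 10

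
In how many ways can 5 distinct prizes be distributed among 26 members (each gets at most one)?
P(26,5) = 26!/(26-5)! = 7893600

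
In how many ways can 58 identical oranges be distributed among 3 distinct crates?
C(58+3-1, 3-1) = C(60, 2) = 1770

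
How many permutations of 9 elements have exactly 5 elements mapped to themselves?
Choose the 5 fixed points C(9,5) = 126, derange the rest: !4 = Σ_{j=0}^{4} (-1)^j·4!/j! = 24 - 24 + 12 - 4 + 1 = 9. Product = 126 × 9 = 1134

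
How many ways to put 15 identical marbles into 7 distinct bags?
C(15+7-1, 7-1) = C(21, 6) = 54264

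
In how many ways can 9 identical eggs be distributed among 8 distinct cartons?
C(9+8-1, 8-1) = C(16, 7) = 11440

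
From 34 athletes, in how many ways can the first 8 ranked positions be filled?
P(34,8) = 34!/(34-8)! = 732058145280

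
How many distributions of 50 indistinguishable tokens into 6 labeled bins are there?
C(50+6-1, 6-1) = C(55, 5) = 3478761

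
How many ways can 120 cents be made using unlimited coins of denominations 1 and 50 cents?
Coefficient of x^120 in 1/(1-x^1) · 1/(1-x^50). Use j coins of 50 for j = 0..⌊120/50⌋ = 2, the rest in 1s: 2 + 1 = 3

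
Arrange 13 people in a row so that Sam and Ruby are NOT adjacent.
Total - adjacent = 13! - (13-1)!×2 = 6227020800 - 958003200 = 5269017600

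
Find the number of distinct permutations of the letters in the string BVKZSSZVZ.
9! / (2! × 1! × 2! × 3! × 1!) = 15120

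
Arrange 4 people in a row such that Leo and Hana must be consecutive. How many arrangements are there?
Treat the 2 as one block: (4-2+1)! × 2! = 6 × 2 = 12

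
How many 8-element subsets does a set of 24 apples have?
C(24,8) = 24!/(8!×16!) = 735471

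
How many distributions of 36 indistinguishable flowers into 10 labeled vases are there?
C(36+10-1, 10-1) = C(45, 9) = 886163135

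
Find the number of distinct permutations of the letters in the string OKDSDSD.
7! / (2! × 3! × 1! × 1!) = 420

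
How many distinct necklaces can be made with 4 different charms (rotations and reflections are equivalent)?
(4-1)!/2 = 6/2 = 3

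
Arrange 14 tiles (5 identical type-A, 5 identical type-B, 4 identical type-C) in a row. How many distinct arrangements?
14! / (5! × 5! × 4!) = 252252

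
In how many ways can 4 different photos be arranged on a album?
4! = 24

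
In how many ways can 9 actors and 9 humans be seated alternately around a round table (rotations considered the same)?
Fix one of the actors: (9-1)! ways for the remaining actors, × 9! ways for the humans = 40320 × 362880 = 14631321600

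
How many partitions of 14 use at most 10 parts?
By conjugation, equals partitions of 14 into parts ≤ 10. Let r_j(i) = number of partitions of i into parts ≤ j, for i = 0..14. r_1(i) = 1 for all i; r_j(i) = r_{j-1}(i) + r_j(i-j). Rows j = 2..10: ≤2: 1 1 2 2 3 3 4 4 5 5 6 6 7 7 8; ≤3: 1 1 2 3 4 5 7 8 10 12 14 16 19 21 24; ≤4: 1 1 2 3 5 6 9 11 15 18 23 27 34 39 47; ≤5: 1 1 2 3 5 7 10 13 18 23 30 37 47 57 70; ≤6: 1 1 2 3 5 7 11 14 20 26 35 44 58 71 90; ≤7: 1 1 2 3 5 7 11 15 21 28 38 49 65 82 105; ≤8: 1 1 2 3 5 7 11 15 22 29 40 52 70 89 116; ≤9: 1 1 2 3 5 7 11 15 22 30 41 54 73 94 123; ≤10: 1 1 2 3 5 7 11 15 22 30 42 55 75 97 128. r_10(14) = 128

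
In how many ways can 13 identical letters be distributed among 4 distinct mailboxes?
C(13+4-1, 4-1) = C(16, 3) = 560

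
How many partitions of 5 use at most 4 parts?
By conjugation, equals partitions of 5 into parts ≤ 4. Let r_j(i) = number of partitions of i into parts ≤ j, for i = 0..5. r_1(i) = 1 for all i; r_j(i) = r_{j-1}(i) + r_j(i-j). Rows j = 2..4: ≤2: 1 1 2 2 3 3; ≤3: 1 1 2 3 4 5; ≤4: 1 1 2 3 5 6. r_4(5) = 6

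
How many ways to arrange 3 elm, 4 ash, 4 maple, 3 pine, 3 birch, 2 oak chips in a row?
19! / (3! × 4! × 4! × 3! × 3! × 2!) = 488864376000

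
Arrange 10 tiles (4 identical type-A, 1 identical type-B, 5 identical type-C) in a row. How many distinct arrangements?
10! / (4! × 1! × 5!) = 1260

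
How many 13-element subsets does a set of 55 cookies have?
C(55,13) = 55!/(13!×42!) = 1451182990950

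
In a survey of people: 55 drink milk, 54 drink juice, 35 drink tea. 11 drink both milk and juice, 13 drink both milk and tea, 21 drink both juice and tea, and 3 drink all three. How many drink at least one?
|A∪B∪C| = 55+54+35-11-13-21+3 = 102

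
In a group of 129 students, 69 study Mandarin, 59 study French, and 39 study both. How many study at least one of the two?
|A∪B| = |A| + |B| - |A∩B| = 69 + 59 - 39 = 89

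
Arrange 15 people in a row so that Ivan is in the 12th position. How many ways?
Fix one position: (15-1)! = 87178291200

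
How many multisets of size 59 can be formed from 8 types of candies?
C(59+8-1, 8-1) = C(66, 7) = 778789440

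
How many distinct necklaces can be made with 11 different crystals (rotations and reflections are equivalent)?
(11-1)!/2 = 3628800/2 = 1814400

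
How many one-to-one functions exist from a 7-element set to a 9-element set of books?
P(9,7) = 9!/(9-7)! = 181440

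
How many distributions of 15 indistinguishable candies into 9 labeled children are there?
C(15+9-1, 9-1) = C(23, 8) = 490314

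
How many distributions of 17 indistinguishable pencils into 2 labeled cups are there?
C(17+2-1, 2-1) = C(18, 1) = 18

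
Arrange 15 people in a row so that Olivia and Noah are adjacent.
Treat as block: (15-1)! × 2! = 87178291200 × 2 = 174356582400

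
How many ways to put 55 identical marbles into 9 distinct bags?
C(55+9-1, 9-1) = C(63, 8) = 3872894697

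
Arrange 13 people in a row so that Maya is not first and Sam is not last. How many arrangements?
By inclusion-exclusion: 13! - 2×(13-1)! + (13-2)! = 6227020800 - 958003200 + 39916800 = 5308934400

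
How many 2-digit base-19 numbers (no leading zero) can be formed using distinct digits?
First digit: 18 choices (nonzero). Then descending: 18 × 18 = 324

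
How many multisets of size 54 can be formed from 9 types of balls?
C(54+9-1, 9-1) = C(62, 8) = 3381098545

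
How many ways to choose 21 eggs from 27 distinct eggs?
C(27,21) = 27!/(21!×6!) = 296010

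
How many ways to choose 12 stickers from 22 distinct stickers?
C(22,12) = 22!/(12!×10!) = 646646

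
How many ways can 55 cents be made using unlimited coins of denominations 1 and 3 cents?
Coefficient of x^55 in 1/(1-x^1) · 1/(1-x^3). Use j coins of 3 for j = 0..⌊55/3⌋ = 18, the rest in 1s: 18 + 1 = 19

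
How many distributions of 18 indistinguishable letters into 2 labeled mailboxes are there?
C(18+2-1, 2-1) = C(19, 1) = 19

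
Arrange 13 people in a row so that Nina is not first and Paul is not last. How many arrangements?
By inclusion-exclusion: 13! - 2×(13-1)! + (13-2)! = 6227020800 - 958003200 + 39916800 = 5308934400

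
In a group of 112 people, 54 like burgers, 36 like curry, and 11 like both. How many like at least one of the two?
|A∪B| = |A| + |B| - |A∩B| = 54 + 36 - 11 = 79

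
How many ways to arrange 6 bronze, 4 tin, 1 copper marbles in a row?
11! / (6! × 4! × 1!) = 2310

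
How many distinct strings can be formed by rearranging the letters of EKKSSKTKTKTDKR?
14! / (1! × 1! × 2! × 1! × 6! × 3!) = 10090080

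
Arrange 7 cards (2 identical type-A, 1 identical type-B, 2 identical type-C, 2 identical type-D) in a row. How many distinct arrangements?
7! / (2! × 1! × 2! × 2!) = 630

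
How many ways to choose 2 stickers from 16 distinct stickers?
C(16,2) = 16!/(2!×14!) = 120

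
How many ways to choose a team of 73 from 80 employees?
C(80,73) = 80!/(73!×7!) = 3176716400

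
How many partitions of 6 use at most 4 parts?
By conjugation, equals partitions of 6 into parts ≤ 4. Let r_j(i) = number of partitions of i into parts ≤ j, for i = 0..6. r_1(i) = 1 for all i; r_j(i) = r_{j-1}(i) + r_j(i-j). Rows j = 2..4: ≤2: 1 1 2 2 3 3 4; ≤3: 1 1 2 3 4 5 7; ≤4: 1 1 2 3 5 6 9. r_4(6) = 9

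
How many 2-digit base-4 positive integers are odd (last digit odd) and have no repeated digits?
Last∈{1,3}. Last=0: 0. Last nonzero: 2×2×P(2,0) = 4. Total = 4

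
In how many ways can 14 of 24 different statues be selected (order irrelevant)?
C(24,14) = 24!/(14!×10!) = 1961256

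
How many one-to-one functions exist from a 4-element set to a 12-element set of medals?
P(12,4) = 12!/(12-4)! = 11880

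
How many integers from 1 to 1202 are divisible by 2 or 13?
⌊1202/2⌋ + ⌊1202/13⌋ - ⌊1202/26⌋ = 601 + 92 - 46 = 647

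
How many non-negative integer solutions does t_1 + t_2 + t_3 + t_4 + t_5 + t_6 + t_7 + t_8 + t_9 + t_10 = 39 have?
C(39+10-1, 10-1) = C(48, 9) = 1677106640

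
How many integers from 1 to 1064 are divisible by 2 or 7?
⌊1064/2⌋ + ⌊1064/7⌋ - ⌊1064/14⌋ = 532 + 152 - 76 = 608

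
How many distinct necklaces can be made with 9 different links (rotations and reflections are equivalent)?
(9-1)!/2 = 40320/2 = 20160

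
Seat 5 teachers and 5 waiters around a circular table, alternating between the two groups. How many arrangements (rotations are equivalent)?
Fix one of the teachers: (5-1)! ways for the remaining teachers, × 5! ways for the waiters = 24 × 120 = 2880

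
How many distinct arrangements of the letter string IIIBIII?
7! / (1! × 6!) = 7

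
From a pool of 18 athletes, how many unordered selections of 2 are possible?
C(18,2) = 18!/(2!×16!) = 153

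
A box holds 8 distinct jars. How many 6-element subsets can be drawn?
C(8,6) = 8!/(6!×2!) = 28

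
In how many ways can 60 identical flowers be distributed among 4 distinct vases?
C(60+4-1, 4-1) = C(63, 3) = 39711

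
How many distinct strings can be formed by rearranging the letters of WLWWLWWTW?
9! / (2! × 1! × 6!) = 252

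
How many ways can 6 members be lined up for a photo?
6! = 720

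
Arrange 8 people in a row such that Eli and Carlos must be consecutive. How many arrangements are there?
Treat the 2 as one block: (8-2+1)! × 2! = 5040 × 2 = 10080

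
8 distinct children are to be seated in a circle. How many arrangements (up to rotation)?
Circular: fix one position, arrange the rest. (8-1)! = 5040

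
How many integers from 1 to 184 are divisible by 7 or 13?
⌊184/7⌋ + ⌊184/13⌋ - ⌊184/91⌋ = 26 + 14 - 2 = 38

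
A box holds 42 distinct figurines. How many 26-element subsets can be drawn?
C(42,26) = 42!/(26!×16!) = 166509721602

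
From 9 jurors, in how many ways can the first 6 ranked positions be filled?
P(9,6) = 9!/(9-6)! = 60480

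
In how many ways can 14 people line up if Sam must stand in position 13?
Fix one position: (14-1)! = 6227020800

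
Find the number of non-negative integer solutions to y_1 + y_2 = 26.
C(26+2-1, 2-1) = C(27, 1) = 27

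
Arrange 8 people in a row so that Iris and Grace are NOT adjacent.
Total - adjacent = 8! - (8-1)!×2 = 40320 - 10080 = 30240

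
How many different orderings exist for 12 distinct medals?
12! = 479001600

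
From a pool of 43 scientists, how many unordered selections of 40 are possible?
C(43,40) = 43!/(40!×3!) = 12341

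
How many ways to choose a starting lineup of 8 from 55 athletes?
C(55,8) = 55!/(8!×47!) = 1217566350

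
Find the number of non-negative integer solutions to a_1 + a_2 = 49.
C(49+2-1, 2-1) = C(50, 1) = 50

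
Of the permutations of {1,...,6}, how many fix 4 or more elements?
Exactly j fixed points: C(6,j)·!(6-j); sum over j ≥ 4 (derangement numbers via !m = (m-1)·(!(m-1) + !(m-2)): !0..!2 = 1, 0, 1). Σ_{j=4}^{6} C(6,j)·!(6-j) = C(6,4)·!2 + C(6,5)·!1 + C(6,6)·!0 = 15·1 + 6·0 + 1·1 = 16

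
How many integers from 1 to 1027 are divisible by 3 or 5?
⌊1027/3⌋ + ⌊1027/5⌋ - ⌊1027/15⌋ = 342 + 205 - 68 = 479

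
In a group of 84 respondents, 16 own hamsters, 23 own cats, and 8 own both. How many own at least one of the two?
|A∪B| = |A| + |B| - |A∩B| = 16 + 23 - 8 = 31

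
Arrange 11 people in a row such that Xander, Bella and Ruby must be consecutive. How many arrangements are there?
Treat the 3 as one block: (11-3+1)! × 3! = 362880 × 6 = 2177280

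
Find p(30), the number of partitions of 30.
Pentagonal recurrence p(n) = p(n-1) + p(n-2) - p(n-5) - p(n-7) + p(n-12) + p(n-15) - ... gives p(0..29) = 1, 1, 2, 3, 5, 7, 11, 15, 22, 30, 42, 56, 77, 101, 135, 176, 231, 297, 385, 490, 627, 792, 1002, 1255, 1575, 1958, 2436, 3010, 3718, 4565. p(30) = p(29) + p(28) - p(25) - p(23) + p(18) + p(15) - p(8) - p(4) = 4565 + 3718 - 1958 - 1255 + 385 + 176 - 22 - 5 = 5604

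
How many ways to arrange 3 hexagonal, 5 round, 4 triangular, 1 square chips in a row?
13! / (3! × 5! × 4! × 1!) = 360360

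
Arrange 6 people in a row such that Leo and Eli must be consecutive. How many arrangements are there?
Treat the 2 as one block: (6-2+1)! × 2! = 120 × 2 = 240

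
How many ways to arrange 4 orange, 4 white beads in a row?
8! / (4! × 4!) = 70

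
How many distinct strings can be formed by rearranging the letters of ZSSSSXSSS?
9! / (1! × 7! × 1!) = 72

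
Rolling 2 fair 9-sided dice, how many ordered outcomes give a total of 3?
Coefficient of x^3 in (x + x² + ... + x^9)^2. By inclusion-exclusion on dice exceeding 9: Σ_j (-1)^j C(2,j)·C(3-1-9j, 1) = C(2,0)·C(2,1) = 1·2 = 2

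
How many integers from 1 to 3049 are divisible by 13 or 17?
⌊3049/13⌋ + ⌊3049/17⌋ - ⌊3049/221⌋ = 234 + 179 - 13 = 400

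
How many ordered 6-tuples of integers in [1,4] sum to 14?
Coefficient of x^14 in (x + x² + ... + x^4)^6. By inclusion-exclusion on dice exceeding 4: Σ_j (-1)^j C(6,j)·C(14-1-4j, 5) = C(6,0)·C(13,5) - C(6,1)·C(9,5) + C(6,2)·C(5,5) = 1·1287 - 6·126 + 15·1 = 546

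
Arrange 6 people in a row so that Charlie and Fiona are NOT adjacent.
Total - adjacent = 6! - (6-1)!×2 = 720 - 240 = 480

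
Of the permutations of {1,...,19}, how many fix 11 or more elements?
Exactly j fixed points: C(19,j)·!(19-j); sum over j ≥ 11 (derangement numbers via !m = (m-1)·(!(m-1) + !(m-2)): !0..!8 = 1, 0, 1, 2, 9, 44, 265, 1854, 14833). Σ_{j=11}^{19} C(19,j)·!(19-j) = C(19,11)·!8 + C(19,12)·!7 + C(19,13)·!6 + C(19,14)·!5 + C(19,15)·!4 + C(19,16)·!3 + C(19,17)·!2 + C(19,18)·!1 + C(19,19)·!0 = 75582·14833 + 50388·1854 + 27132·265 + 11628·44 + 3876·9 + 969·2 + 171·1 + 19·0 + 1·1 = 1222265764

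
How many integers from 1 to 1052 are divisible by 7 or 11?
⌊1052/7⌋ + ⌊1052/11⌋ - ⌊1052/77⌋ = 150 + 95 - 13 = 232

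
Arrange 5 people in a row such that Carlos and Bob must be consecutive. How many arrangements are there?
Treat the 2 as one block: (5-2+1)! × 2! = 24 × 2 = 48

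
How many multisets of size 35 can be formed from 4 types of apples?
C(35+4-1, 4-1) = C(38, 3) = 8436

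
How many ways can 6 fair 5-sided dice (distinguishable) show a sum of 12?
Coefficient of x^12 in (x + x² + ... + x^5)^6. By inclusion-exclusion on dice exceeding 5: Σ_j (-1)^j C(6,j)·C(12-1-5j, 5) = C(6,0)·C(11,5) - C(6,1)·C(6,5) = 1·462 - 6·6 = 426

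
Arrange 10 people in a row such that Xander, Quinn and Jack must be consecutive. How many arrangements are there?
Treat the 3 as one block: (10-3+1)! × 3! = 40320 × 6 = 241920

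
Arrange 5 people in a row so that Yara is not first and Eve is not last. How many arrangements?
By inclusion-exclusion: 5! - 2×(5-1)! + (5-2)! = 120 - 48 + 6 = 78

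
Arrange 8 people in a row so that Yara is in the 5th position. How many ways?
Fix one position: (8-1)! = 5040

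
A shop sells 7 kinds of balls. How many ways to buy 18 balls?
C(18+7-1, 7-1) = C(24, 6) = 134596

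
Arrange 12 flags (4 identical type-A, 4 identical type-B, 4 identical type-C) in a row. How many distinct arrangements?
12! / (4! × 4! × 4!) = 34650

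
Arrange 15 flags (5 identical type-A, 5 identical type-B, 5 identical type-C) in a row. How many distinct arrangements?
15! / (5! × 5! × 5!) = 756756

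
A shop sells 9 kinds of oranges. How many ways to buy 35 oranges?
C(35+9-1, 9-1) = C(43, 8) = 145008513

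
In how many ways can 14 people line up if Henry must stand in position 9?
Fix one position: (14-1)! = 6227020800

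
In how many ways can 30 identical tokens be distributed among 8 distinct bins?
C(30+8-1, 8-1) = C(37, 7) = 10295472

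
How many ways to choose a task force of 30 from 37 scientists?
C(37,30) = 37!/(30!×7!) = 10295472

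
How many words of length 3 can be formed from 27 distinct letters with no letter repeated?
P(27,3) = 27!/(27-3)! = 17550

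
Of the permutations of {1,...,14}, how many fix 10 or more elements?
Exactly j fixed points: C(14,j)·!(14-j); sum over j ≥ 10 (derangement numbers via !m = (m-1)·(!(m-1) + !(m-2)): !0..!4 = 1, 0, 1, 2, 9). Σ_{j=10}^{14} C(14,j)·!(14-j) = C(14,10)·!4 + C(14,11)·!3 + C(14,12)·!2 + C(14,13)·!1 + C(14,14)·!0 = 1001·9 + 364·2 + 91·1 + 14·0 + 1·1 = 9829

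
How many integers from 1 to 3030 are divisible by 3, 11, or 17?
⌊3030/3⌋+⌊3030/11⌋+⌊3030/17⌋ - ⌊3030/33⌋-⌊3030/51⌋-⌊3030/187⌋ + ⌊3030/561⌋ = 1010+275+178 - 91-59-16 + 5 = 1302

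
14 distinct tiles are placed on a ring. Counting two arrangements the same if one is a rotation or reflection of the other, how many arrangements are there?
(14-1)!/2 = 6227020800/2 = 3113510400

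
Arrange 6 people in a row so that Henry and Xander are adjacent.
Treat as block: (6-1)! × 2! = 120 × 2 = 240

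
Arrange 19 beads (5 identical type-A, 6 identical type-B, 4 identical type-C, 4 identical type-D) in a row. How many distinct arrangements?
19! / (5! × 6! × 4! × 4!) = 2444321880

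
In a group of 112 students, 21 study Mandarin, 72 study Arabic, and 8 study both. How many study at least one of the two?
|A∪B| = |A| + |B| - |A∩B| = 21 + 72 - 8 = 85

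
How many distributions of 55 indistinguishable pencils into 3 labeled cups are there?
C(55+3-1, 3-1) = C(57, 2) = 1596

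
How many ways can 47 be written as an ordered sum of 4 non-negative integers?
C(47+4-1, 4-1) = C(50, 3) = 19600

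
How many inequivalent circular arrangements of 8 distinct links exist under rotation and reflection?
(8-1)!/2 = 5040/2 = 2520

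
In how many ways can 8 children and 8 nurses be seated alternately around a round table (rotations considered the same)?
Fix one of the children: (8-1)! ways for the remaining children, × 8! ways for the nurses = 5040 × 40320 = 203212800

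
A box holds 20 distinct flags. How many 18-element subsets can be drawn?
C(20,18) = 20!/(18!×2!) = 190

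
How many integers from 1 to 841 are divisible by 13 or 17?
⌊841/13⌋ + ⌊841/17⌋ - ⌊841/221⌋ = 64 + 49 - 3 = 110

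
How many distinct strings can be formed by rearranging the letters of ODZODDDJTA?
10! / (2! × 1! × 4! × 1! × 1! × 1!) = 75600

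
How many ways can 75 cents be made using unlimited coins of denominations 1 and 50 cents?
Coefficient of x^75 in 1/(1-x^1) · 1/(1-x^50). Use j coins of 50 for j = 0..⌊75/50⌋ = 1, the rest in 1s: 1 + 1 = 2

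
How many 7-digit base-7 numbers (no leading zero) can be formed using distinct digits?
First digit: 6 choices (nonzero). Then descending: 6 × 6 × 5 × 4 × 3 × 2 × 1 = 4320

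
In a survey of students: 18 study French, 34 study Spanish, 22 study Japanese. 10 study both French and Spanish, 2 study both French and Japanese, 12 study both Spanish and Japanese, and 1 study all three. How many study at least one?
|A∪B∪C| = 18+34+22-10-2-12+1 = 51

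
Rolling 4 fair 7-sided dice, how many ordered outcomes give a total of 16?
Coefficient of x^16 in (x + x² + ... + x^7)^4. By inclusion-exclusion on dice exceeding 7: Σ_j (-1)^j C(4,j)·C(16-1-7j, 3) = C(4,0)·C(15,3) - C(4,1)·C(8,3) = 1·455 - 4·56 = 231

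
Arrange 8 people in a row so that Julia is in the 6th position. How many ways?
Fix one position: (8-1)! = 5040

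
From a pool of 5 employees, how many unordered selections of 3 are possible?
C(5,3) = 5!/(3!×2!) = 10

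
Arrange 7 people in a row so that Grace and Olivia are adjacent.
Treat as block: (7-1)! × 2! = 720 × 2 = 1440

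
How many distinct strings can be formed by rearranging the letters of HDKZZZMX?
8! / (1! × 3! × 1! × 1! × 1! × 1!) = 6720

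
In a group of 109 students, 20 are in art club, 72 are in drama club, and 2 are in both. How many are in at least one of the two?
|A∪B| = |A| + |B| - |A∩B| = 20 + 72 - 2 = 90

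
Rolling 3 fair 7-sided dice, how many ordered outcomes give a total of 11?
Coefficient of x^11 in (x + x² + ... + x^7)^3. By inclusion-exclusion on dice exceeding 7: Σ_j (-1)^j C(3,j)·C(11-1-7j, 2) = C(3,0)·C(10,2) - C(3,1)·C(3,2) = 1·45 - 3·3 = 36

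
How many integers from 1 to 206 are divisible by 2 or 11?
⌊206/2⌋ + ⌊206/11⌋ - ⌊206/22⌋ = 103 + 18 - 9 = 112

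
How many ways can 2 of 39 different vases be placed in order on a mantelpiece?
P(39,2) = 39!/(39-2)! = 1482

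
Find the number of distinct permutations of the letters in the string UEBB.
4! / (1! × 2! × 1!) = 12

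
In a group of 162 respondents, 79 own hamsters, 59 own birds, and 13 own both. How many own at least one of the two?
|A∪B| = |A| + |B| - |A∩B| = 79 + 59 - 13 = 125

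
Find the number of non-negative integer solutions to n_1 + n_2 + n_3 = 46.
C(46+3-1, 3-1) = C(48, 2) = 1128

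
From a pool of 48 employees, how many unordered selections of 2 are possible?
C(48,2) = 48!/(2!×46!) = 1128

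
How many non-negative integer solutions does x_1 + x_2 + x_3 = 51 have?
C(51+3-1, 3-1) = C(53, 2) = 1378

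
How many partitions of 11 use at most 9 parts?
By conjugation, equals partitions of 11 into parts ≤ 9. Let r_j(i) = number of partitions of i into parts ≤ j, for i = 0..11. r_1(i) = 1 for all i; r_j(i) = r_{j-1}(i) + r_j(i-j). Rows j = 2..9: ≤2: 1 1 2 2 3 3 4 4 5 5 6 6; ≤3: 1 1 2 3 4 5 7 8 10 12 14 16; ≤4: 1 1 2 3 5 6 9 11 15 18 23 27; ≤5: 1 1 2 3 5 7 10 13 18 23 30 37; ≤6: 1 1 2 3 5 7 11 14 20 26 35 44; ≤7: 1 1 2 3 5 7 11 15 21 28 38 49; ≤8: 1 1 2 3 5 7 11 15 22 29 40 52; ≤9: 1 1 2 3 5 7 11 15 22 30 41 54. r_9(11) = 54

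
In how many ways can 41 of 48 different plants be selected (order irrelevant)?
C(48,41) = 48!/(41!×7!) = 73629072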